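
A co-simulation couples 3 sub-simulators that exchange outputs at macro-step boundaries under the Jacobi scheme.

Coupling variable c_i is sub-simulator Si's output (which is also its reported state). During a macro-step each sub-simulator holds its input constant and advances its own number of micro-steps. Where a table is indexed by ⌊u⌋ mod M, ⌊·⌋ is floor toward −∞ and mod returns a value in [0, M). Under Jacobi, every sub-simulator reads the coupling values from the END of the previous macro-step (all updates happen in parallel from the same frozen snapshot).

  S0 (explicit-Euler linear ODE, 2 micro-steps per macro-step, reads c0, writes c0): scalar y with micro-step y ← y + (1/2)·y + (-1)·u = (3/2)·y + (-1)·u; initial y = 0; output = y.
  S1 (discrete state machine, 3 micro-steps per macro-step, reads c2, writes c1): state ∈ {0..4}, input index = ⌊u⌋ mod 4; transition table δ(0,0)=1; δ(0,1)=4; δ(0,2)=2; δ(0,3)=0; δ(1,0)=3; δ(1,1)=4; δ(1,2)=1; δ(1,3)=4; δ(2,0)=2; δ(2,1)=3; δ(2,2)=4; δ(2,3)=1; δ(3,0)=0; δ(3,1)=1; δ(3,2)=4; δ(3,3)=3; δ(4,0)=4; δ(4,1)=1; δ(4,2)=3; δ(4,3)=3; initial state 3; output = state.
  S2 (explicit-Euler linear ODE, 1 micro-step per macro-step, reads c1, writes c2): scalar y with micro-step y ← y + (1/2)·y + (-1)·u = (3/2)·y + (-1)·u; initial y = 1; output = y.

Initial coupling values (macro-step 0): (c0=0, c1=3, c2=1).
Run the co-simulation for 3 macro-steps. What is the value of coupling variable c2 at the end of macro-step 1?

c2 at macro-step 1 = -3/2

macro 1: S0 reads c0=0 → after 2×micro: 0; S1 reads c2=1 → after 3×micro: 1; S2 reads c1=3 → after 1×micro: -3/2 ⇒ (c0=0, c1=1, c2=-3/2)
macro 2: S0 reads c0=0 → after 2×micro: 0; S1 reads c2=-3/2 → after 3×micro: 1; S2 reads c1=1 → after 1×micro: -13/4 ⇒ (c0=0, c1=1, c2=-13/4)
macro 3: S0 reads c0=0 → after 2×micro: 0; S1 reads c2=-13/4 → after 3×micro: 1; S2 reads c1=1 → after 1×micro: -47/8 ⇒ (c0=0, c1=1, c2=-47/8)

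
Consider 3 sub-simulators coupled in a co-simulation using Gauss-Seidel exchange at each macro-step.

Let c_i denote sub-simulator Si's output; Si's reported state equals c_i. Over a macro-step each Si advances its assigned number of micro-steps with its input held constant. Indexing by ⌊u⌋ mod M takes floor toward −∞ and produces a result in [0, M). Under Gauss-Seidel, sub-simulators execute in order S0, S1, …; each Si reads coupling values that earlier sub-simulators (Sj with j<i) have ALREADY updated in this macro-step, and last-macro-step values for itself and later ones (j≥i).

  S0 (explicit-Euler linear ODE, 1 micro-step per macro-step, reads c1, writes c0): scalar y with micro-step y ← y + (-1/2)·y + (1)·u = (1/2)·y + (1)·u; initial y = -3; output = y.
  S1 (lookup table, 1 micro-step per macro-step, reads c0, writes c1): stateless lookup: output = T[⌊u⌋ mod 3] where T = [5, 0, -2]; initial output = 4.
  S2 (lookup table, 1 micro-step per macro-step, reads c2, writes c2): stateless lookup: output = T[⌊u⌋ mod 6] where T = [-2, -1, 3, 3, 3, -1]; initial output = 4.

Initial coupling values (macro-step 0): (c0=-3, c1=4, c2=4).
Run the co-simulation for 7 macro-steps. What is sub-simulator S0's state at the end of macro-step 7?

macro 1: S0 reads c1=4 → after 1×micro: 5/2; S1 reads c0=5/2 → after 1×micro: -2; S2 reads c2=4 → after 1×micro: 3 ⇒ (c0=5/2, c1=-2, c2=3)
macro 2: S0 reads c1=-2 → after 1×micro: -3/4; S1 reads c0=-3/4 → after 1×micro: -2; S2 reads c2=3 → after 1×micro: 3 ⇒ (c0=-3/4, c1=-2, c2=3)
macro 3: S0 reads c1=-2 → after 1×micro: -19/8; S1 reads c0=-19/8 → after 1×micro: 5; S2 reads c2=3 → after 1×micro: 3 ⇒ (c0=-19/8, c1=5, c2=3)
macro 4: S0 reads c1=5 → after 1×micro: 61/16; S1 reads c0=61/16 → after 1×micro: 5; S2 reads c2=3 → after 1×micro: 3 ⇒ (c0=61/16, c1=5, c2=3)
macro 5: S0 reads c1=5 → after 1×micro: 221/32; S1 reads c0=221/32 → after 1×micro: 5; S2 reads c2=3 → after 1×micro: 3 ⇒ (c0=221/32, c1=5, c2=3)
macro 6: S0 reads c1=5 → after 1×micro: 541/64; S1 reads c0=541/64 → after 1×micro: -2; S2 reads c2=3 → after 1×micro: 3 ⇒ (c0=541/64, c1=-2, c2=3)
macro 7: S0 reads c1=-2 → after 1×micro: 285/128; S1 reads c0=285/128 → after 1×micro: -2; S2 reads c2=3 → after 1×micro: 3 ⇒ (c0=285/128, c1=-2, c2=3)

S0 state at macro-step 7 = 285/128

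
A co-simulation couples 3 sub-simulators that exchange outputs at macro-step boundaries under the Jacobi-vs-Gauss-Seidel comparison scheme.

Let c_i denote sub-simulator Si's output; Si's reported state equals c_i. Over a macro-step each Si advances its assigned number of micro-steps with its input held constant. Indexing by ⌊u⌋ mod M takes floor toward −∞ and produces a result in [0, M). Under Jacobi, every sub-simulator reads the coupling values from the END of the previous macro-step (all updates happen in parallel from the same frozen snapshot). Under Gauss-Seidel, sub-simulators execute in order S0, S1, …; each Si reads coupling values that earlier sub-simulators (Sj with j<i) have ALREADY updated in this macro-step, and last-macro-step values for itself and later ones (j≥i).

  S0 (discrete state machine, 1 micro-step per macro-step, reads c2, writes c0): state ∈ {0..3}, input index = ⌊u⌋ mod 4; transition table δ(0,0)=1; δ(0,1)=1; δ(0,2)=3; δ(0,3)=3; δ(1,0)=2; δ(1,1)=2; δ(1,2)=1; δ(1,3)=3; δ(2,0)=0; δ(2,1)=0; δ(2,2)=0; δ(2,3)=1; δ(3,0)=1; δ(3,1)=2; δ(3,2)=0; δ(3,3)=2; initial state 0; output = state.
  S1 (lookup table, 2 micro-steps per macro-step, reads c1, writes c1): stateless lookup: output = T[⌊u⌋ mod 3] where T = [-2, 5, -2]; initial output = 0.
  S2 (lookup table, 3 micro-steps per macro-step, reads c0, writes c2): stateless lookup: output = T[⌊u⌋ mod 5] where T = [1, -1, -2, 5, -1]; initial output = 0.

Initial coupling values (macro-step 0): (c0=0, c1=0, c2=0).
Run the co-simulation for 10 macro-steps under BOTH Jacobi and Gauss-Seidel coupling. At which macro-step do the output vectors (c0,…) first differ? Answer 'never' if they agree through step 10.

first divergence at macro-step: 1

[Jacobi] macro 1: S0 reads c2=0 → after 1×micro: 1; S1 reads c1=0 → after 2×micro: -2; S2 reads c0=0 → after 3×micro: 1 ⇒ (c0=1, c1=-2, c2=1)
[Jacobi] macro 2: S0 reads c2=1 → after 1×micro: 2; S1 reads c1=-2 → after 2×micro: 5; S2 reads c0=1 → after 3×micro: -1 ⇒ (c0=2, c1=5, c2=-1)
[Jacobi] macro 3: S0 reads c2=-1 → after 1×micro: 1; S1 reads c1=5 → after 2×micro: -2; S2 reads c0=2 → after 3×micro: -2 ⇒ (c0=1, c1=-2, c2=-2)
[Jacobi] macro 4: S0 reads c2=-2 → after 1×micro: 1; S1 reads c1=-2 → after 2×micro: 5; S2 reads c0=1 → after 3×micro: -1 ⇒ (c0=1, c1=5, c2=-1)
[Jacobi] macro 5: S0 reads c2=-1 → after 1×micro: 3; S1 reads c1=5 → after 2×micro: -2; S2 reads c0=1 → after 3×micro: -1 ⇒ (c0=3, c1=-2, c2=-1)
[Jacobi] macro 6: S0 reads c2=-1 → after 1×micro: 2; S1 reads c1=-2 → after 2×micro: 5; S2 reads c0=3 → after 3×micro: 5 ⇒ (c0=2, c1=5, c2=5)
[Jacobi] macro 7: S0 reads c2=5 → after 1×micro: 0; S1 reads c1=5 → after 2×micro: -2; S2 reads c0=2 → after 3×micro: -2 ⇒ (c0=0, c1=-2, c2=-2)
[Jacobi] macro 8: S0 reads c2=-2 → after 1×micro: 3; S1 reads c1=-2 → after 2×micro: 5; S2 reads c0=0 → after 3×micro: 1 ⇒ (c0=3, c1=5, c2=1)
[Jacobi] macro 9: S0 reads c2=1 → after 1×micro: 2; S1 reads c1=5 → after 2×micro: -2; S2 reads c0=3 → after 3×micro: 5 ⇒ (c0=2, c1=-2, c2=5)
[Jacobi] macro 10: S0 reads c2=5 → after 1×micro: 0; S1 reads c1=-2 → after 2×micro: 5; S2 reads c0=2 → after 3×micro: -2 ⇒ (c0=0, c1=5, c2=-2)
[Gauss-Seidel] macro 1: S0 reads c2=0 → after 1×micro: 1; S1 reads c1=0 → after 2×micro: -2; S2 reads c0=1 → after 3×micro: -1 ⇒ (c0=1, c1=-2, c2=-1)
[Gauss-Seidel] macro 2: S0 reads c2=-1 → after 1×micro: 3; S1 reads c1=-2 → after 2×micro: 5; S2 reads c0=3 → after 3×micro: 5 ⇒ (c0=3, c1=5, c2=5)
[Gauss-Seidel] macro 3: S0 reads c2=5 → after 1×micro: 2; S1 reads c1=5 → after 2×micro: -2; S2 reads c0=2 → after 3×micro: -2 ⇒ (c0=2, c1=-2, c2=-2)
[Gauss-Seidel] macro 4: S0 reads c2=-2 → after 1×micro: 0; S1 reads c1=-2 → after 2×micro: 5; S2 reads c0=0 → after 3×micro: 1 ⇒ (c0=0, c1=5, c2=1)
[Gauss-Seidel] macro 5: S0 reads c2=1 → after 1×micro: 1; S1 reads c1=5 → after 2×micro: -2; S2 reads c0=1 → after 3×micro: -1 ⇒ (c0=1, c1=-2, c2=-1)
[Gauss-Seidel] macro 6: S0 reads c2=-1 → after 1×micro: 3; S1 reads c1=-2 → after 2×micro: 5; S2 reads c0=3 → after 3×micro: 5 ⇒ (c0=3, c1=5, c2=5)
[Gauss-Seidel] macro 7: S0 reads c2=5 → after 1×micro: 2; S1 reads c1=5 → after 2×micro: -2; S2 reads c0=2 → after 3×micro: -2 ⇒ (c0=2, c1=-2, c2=-2)
[Gauss-Seidel] macro 8: S0 reads c2=-2 → after 1×micro: 0; S1 reads c1=-2 → after 2×micro: 5; S2 reads c0=0 → after 3×micro: 1 ⇒ (c0=0, c1=5, c2=1)
[Gauss-Seidel] macro 9: S0 reads c2=1 → after 1×micro: 1; S1 reads c1=5 → after 2×micro: -2; S2 reads c0=1 → after 3×micro: -1 ⇒ (c0=1, c1=-2, c2=-1)
[Gauss-Seidel] macro 10: S0 reads c2=-1 → after 1×micro: 3; S1 reads c1=-2 → after 2×micro: 5; S2 reads c0=3 → after 3×micro: 5 ⇒ (c0=3, c1=5, c2=5)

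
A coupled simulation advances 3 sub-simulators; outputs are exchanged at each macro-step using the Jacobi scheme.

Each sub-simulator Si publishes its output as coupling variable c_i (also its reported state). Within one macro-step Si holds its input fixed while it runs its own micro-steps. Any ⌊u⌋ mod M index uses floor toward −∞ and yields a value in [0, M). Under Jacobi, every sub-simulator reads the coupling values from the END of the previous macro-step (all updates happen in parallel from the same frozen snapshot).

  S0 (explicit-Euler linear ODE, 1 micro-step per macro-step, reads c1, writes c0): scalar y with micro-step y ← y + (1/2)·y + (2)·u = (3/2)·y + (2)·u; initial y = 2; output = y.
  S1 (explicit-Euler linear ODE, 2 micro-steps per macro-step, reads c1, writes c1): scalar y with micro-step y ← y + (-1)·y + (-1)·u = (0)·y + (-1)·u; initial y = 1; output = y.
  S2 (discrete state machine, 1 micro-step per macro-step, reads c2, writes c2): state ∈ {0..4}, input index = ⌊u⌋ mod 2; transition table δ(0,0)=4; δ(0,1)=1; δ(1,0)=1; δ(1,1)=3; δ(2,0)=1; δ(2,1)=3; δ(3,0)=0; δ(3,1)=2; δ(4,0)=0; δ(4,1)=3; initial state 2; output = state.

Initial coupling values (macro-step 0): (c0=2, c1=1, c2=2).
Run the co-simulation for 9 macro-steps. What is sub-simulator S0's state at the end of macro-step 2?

S0 state at macro-step 2 = 11/2

macro 1: S0 reads c1=1 → after 1×micro: 5; S1 reads c1=1 → after 2×micro: -1; S2 reads c2=2 → after 1×micro: 1 ⇒ (c0=5, c1=-1, c2=1)
macro 2: S0 reads c1=-1 → after 1×micro: 11/2; S1 reads c1=-1 → after 2×micro: 1; S2 reads c2=1 → after 1×micro: 3 ⇒ (c0=11/2, c1=1, c2=3)
macro 3: S0 reads c1=1 → after 1×micro: 41/4; S1 reads c1=1 → after 2×micro: -1; S2 reads c2=3 → after 1×micro: 2 ⇒ (c0=41/4, c1=-1, c2=2)
macro 4: S0 reads c1=-1 → after 1×micro: 107/8; S1 reads c1=-1 → after 2×micro: 1; S2 reads c2=2 → after 1×micro: 1 ⇒ (c0=107/8, c1=1, c2=1)
macro 5: S0 reads c1=1 → after 1×micro: 353/16; S1 reads c1=1 → after 2×micro: -1; S2 reads c2=1 → after 1×micro: 3 ⇒ (c0=353/16, c1=-1, c2=3)
macro 6: S0 reads c1=-1 → after 1×micro: 995/32; S1 reads c1=-1 → after 2×micro: 1; S2 reads c2=3 → after 1×micro: 2 ⇒ (c0=995/32, c1=1, c2=2)
macro 7: S0 reads c1=1 → after 1×micro: 3113/64; S1 reads c1=1 → after 2×micro: -1; S2 reads c2=2 → after 1×micro: 1 ⇒ (c0=3113/64, c1=-1, c2=1)
macro 8: S0 reads c1=-1 → after 1×micro: 9083/128; S1 reads c1=-1 → after 2×micro: 1; S2 reads c2=1 → after 1×micro: 3 ⇒ (c0=9083/128, c1=1, c2=3)
macro 9: S0 reads c1=1 → after 1×micro: 27761/256; S1 reads c1=1 → after 2×micro: -1; S2 reads c2=3 → after 1×micro: 2 ⇒ (c0=27761/256, c1=-1, c2=2)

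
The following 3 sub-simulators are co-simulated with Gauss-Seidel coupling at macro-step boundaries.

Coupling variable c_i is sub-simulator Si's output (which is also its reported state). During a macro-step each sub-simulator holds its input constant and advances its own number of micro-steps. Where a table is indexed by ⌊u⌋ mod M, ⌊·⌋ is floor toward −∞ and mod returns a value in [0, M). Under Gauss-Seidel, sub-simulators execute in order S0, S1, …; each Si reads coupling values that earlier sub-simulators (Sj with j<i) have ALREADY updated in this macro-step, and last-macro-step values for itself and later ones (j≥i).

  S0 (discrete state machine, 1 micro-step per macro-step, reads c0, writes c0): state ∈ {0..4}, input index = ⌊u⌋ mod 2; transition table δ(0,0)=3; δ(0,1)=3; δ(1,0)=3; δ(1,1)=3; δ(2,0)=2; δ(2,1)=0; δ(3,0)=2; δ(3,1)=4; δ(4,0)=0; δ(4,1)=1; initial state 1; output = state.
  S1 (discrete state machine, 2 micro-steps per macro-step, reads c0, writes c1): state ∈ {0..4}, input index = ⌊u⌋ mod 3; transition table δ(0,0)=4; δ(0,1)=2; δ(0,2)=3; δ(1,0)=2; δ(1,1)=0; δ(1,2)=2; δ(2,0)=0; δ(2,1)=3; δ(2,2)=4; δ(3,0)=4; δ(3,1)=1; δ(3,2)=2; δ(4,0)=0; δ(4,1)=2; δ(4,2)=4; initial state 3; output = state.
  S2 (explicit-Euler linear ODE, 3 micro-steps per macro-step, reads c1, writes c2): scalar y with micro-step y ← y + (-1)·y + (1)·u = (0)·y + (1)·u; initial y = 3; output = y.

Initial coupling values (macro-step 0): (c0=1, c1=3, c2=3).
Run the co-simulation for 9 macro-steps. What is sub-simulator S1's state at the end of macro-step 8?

S1 state at macro-step 8 = 3

macro 1: S0 reads c0=1 → after 1×micro: 3; S1 reads c0=3 → after 2×micro: 0; S2 reads c1=0 → after 3×micro: 0 ⇒ (c0=3, c1=0, c2=0)
macro 2: S0 reads c0=3 → after 1×micro: 4; S1 reads c0=4 → after 2×micro: 3; S2 reads c1=3 → after 3×micro: 3 ⇒ (c0=4, c1=3, c2=3)
macro 3: S0 reads c0=4 → after 1×micro: 0; S1 reads c0=0 → after 2×micro: 0; S2 reads c1=0 → after 3×micro: 0 ⇒ (c0=0, c1=0, c2=0)
macro 4: S0 reads c0=0 → after 1×micro: 3; S1 reads c0=3 → after 2×micro: 0; S2 reads c1=0 → after 3×micro: 0 ⇒ (c0=3, c1=0, c2=0)
macro 5: S0 reads c0=3 → after 1×micro: 4; S1 reads c0=4 → after 2×micro: 3; S2 reads c1=3 → after 3×micro: 3 ⇒ (c0=4, c1=3, c2=3)
macro 6: S0 reads c0=4 → after 1×micro: 0; S1 reads c0=0 → after 2×micro: 0; S2 reads c1=0 → after 3×micro: 0 ⇒ (c0=0, c1=0, c2=0)
macro 7: S0 reads c0=0 → after 1×micro: 3; S1 reads c0=3 → after 2×micro: 0; S2 reads c1=0 → after 3×micro: 0 ⇒ (c0=3, c1=0, c2=0)
macro 8: S0 reads c0=3 → after 1×micro: 4; S1 reads c0=4 → after 2×micro: 3; S2 reads c1=3 → after 3×micro: 3 ⇒ (c0=4, c1=3, c2=3)
macro 9: S0 reads c0=4 → after 1×micro: 0; S1 reads c0=0 → after 2×micro: 0; S2 reads c1=0 → after 3×micro: 0 ⇒ (c0=0, c1=0, c2=0)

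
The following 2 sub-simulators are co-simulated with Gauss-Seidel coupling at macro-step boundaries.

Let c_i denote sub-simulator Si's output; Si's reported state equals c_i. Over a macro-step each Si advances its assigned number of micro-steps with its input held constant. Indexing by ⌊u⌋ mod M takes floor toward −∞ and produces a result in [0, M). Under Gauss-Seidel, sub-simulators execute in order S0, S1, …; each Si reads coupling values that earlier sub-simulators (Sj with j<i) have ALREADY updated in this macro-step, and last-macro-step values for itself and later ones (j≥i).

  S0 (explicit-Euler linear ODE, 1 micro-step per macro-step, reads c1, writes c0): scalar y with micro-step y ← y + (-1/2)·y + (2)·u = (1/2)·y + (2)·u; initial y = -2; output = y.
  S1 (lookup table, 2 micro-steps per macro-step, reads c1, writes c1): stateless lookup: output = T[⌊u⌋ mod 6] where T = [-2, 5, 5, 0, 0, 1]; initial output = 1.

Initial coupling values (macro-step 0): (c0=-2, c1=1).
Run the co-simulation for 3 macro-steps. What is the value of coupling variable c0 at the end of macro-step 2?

macro 1: S0 reads c1=1 → after 1×micro: 1; S1 reads c1=1 → after 2×micro: 5 ⇒ (c0=1, c1=5)
macro 2: S0 reads c1=5 → after 1×micro: 21/2; S1 reads c1=5 → after 2×micro: 1 ⇒ (c0=21/2, c1=1)
macro 3: S0 reads c1=1 → after 1×micro: 29/4; S1 reads c1=1 → after 2×micro: 5 ⇒ (c0=29/4, c1=5)

c0 at macro-step 2 = 21/2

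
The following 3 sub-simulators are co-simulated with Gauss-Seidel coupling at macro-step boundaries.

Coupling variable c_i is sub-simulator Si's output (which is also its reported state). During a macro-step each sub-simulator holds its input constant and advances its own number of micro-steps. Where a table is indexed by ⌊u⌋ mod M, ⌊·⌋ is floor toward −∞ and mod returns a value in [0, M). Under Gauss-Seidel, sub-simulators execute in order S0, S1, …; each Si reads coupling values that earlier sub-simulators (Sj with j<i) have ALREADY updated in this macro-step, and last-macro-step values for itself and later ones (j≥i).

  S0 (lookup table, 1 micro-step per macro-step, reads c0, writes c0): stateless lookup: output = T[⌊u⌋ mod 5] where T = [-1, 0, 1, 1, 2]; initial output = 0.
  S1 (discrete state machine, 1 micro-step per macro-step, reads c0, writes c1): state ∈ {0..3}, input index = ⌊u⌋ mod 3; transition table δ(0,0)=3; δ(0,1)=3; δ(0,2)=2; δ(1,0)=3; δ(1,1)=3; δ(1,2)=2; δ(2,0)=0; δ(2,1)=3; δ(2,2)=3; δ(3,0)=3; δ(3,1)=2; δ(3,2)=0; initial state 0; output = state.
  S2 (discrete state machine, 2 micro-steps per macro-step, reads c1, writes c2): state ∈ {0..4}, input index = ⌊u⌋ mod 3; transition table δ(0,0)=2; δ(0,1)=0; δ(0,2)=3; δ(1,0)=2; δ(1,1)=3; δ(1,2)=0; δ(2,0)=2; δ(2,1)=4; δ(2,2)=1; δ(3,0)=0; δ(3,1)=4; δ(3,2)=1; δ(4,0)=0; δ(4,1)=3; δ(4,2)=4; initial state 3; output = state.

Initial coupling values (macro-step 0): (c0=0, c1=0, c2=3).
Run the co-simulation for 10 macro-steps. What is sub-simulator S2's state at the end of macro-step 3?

S2 state at macro-step 3 = 0

macro 1: S0 reads c0=0 → after 1×micro: -1; S1 reads c0=-1 → after 1×micro: 2; S2 reads c1=2 → after 2×micro: 0 ⇒ (c0=-1, c1=2, c2=0)
macro 2: S0 reads c0=-1 → after 1×micro: 2; S1 reads c0=2 → after 1×micro: 3; S2 reads c1=3 → after 2×micro: 2 ⇒ (c0=2, c1=3, c2=2)
macro 3: S0 reads c0=2 → after 1×micro: 1; S1 reads c0=1 → after 1×micro: 2; S2 reads c1=2 → after 2×micro: 0 ⇒ (c0=1, c1=2, c2=0)
macro 4: S0 reads c0=1 → after 1×micro: 0; S1 reads c0=0 → after 1×micro: 0; S2 reads c1=0 → after 2×micro: 2 ⇒ (c0=0, c1=0, c2=2)
macro 5: S0 reads c0=0 → after 1×micro: -1; S1 reads c0=-1 → after 1×micro: 2; S2 reads c1=2 → after 2×micro: 0 ⇒ (c0=-1, c1=2, c2=0)
macro 6: S0 reads c0=-1 → after 1×micro: 2; S1 reads c0=2 → after 1×micro: 3; S2 reads c1=3 → after 2×micro: 2 ⇒ (c0=2, c1=3, c2=2)
macro 7: S0 reads c0=2 → after 1×micro: 1; S1 reads c0=1 → after 1×micro: 2; S2 reads c1=2 → after 2×micro: 0 ⇒ (c0=1, c1=2, c2=0)
macro 8: S0 reads c0=1 → after 1×micro: 0; S1 reads c0=0 → after 1×micro: 0; S2 reads c1=0 → after 2×micro: 2 ⇒ (c0=0, c1=0, c2=2)
macro 9: S0 reads c0=0 → after 1×micro: -1; S1 reads c0=-1 → after 1×micro: 2; S2 reads c1=2 → after 2×micro: 0 ⇒ (c0=-1, c1=2, c2=0)
macro 10: S0 reads c0=-1 → after 1×micro: 2; S1 reads c0=2 → after 1×micro: 3; S2 reads c1=3 → after 2×micro: 2 ⇒ (c0=2, c1=3, c2=2)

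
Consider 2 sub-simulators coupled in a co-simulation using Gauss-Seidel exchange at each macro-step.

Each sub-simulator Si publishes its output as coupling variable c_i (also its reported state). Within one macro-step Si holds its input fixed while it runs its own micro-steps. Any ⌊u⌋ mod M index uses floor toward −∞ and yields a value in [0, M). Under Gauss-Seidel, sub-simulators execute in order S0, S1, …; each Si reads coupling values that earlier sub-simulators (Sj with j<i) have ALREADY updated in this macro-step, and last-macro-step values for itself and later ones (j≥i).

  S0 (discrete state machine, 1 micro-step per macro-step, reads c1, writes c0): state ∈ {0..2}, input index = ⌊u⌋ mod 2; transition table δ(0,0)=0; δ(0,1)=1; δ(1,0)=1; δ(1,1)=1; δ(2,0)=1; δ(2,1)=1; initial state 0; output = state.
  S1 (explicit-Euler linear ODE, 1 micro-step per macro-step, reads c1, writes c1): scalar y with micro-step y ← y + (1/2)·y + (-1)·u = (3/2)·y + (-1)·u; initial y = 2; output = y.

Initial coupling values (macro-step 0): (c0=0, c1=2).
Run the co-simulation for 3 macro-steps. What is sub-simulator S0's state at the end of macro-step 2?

S0 state at macro-step 2 = 1

macro 1: S0 reads c1=2 → after 1×micro: 0; S1 reads c1=2 → after 1×micro: 1 ⇒ (c0=0, c1=1)
macro 2: S0 reads c1=1 → after 1×micro: 1; S1 reads c1=1 → after 1×micro: 1/2 ⇒ (c0=1, c1=1/2)
macro 3: S0 reads c1=1/2 → after 1×micro: 1; S1 reads c1=1/2 → after 1×micro: 1/4 ⇒ (c0=1, c1=1/4)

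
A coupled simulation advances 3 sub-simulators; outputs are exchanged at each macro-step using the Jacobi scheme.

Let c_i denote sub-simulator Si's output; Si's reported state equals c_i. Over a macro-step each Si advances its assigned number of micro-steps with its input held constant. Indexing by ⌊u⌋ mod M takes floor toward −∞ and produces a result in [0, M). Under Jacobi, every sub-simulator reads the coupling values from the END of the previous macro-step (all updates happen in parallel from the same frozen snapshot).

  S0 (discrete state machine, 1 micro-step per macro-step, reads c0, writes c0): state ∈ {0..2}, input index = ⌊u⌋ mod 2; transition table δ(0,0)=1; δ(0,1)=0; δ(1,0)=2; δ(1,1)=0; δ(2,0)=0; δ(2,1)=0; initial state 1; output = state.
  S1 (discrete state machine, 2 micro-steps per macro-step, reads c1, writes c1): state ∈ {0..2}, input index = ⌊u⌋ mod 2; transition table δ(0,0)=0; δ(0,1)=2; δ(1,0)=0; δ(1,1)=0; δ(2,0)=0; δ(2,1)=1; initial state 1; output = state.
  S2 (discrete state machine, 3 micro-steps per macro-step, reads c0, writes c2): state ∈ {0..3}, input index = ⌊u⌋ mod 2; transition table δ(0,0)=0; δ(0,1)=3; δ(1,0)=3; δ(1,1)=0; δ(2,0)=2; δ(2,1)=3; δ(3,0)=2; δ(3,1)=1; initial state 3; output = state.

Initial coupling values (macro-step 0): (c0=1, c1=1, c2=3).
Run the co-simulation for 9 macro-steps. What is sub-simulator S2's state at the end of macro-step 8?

S2 state at macro-step 8 = 0

macro 1: S0 reads c0=1 → after 1×micro: 0; S1 reads c1=1 → after 2×micro: 2; S2 reads c0=1 → after 3×micro: 3 ⇒ (c0=0, c1=2, c2=3)
macro 2: S0 reads c0=0 → after 1×micro: 1; S1 reads c1=2 → after 2×micro: 0; S2 reads c0=0 → after 3×micro: 2 ⇒ (c0=1, c1=0, c2=2)
macro 3: S0 reads c0=1 → after 1×micro: 0; S1 reads c1=0 → after 2×micro: 0; S2 reads c0=1 → after 3×micro: 0 ⇒ (c0=0, c1=0, c2=0)
macro 4: S0 reads c0=0 → after 1×micro: 1; S1 reads c1=0 → after 2×micro: 0; S2 reads c0=0 → after 3×micro: 0 ⇒ (c0=1, c1=0, c2=0)
macro 5: S0 reads c0=1 → after 1×micro: 0; S1 reads c1=0 → after 2×micro: 0; S2 reads c0=1 → after 3×micro: 0 ⇒ (c0=0, c1=0, c2=0)
macro 6: S0 reads c0=0 → after 1×micro: 1; S1 reads c1=0 → after 2×micro: 0; S2 reads c0=0 → after 3×micro: 0 ⇒ (c0=1, c1=0, c2=0)
macro 7: S0 reads c0=1 → after 1×micro: 0; S1 reads c1=0 → after 2×micro: 0; S2 reads c0=1 → after 3×micro: 0 ⇒ (c0=0, c1=0, c2=0)
macro 8: S0 reads c0=0 → after 1×micro: 1; S1 reads c1=0 → after 2×micro: 0; S2 reads c0=0 → after 3×micro: 0 ⇒ (c0=1, c1=0, c2=0)
macro 9: S0 reads c0=1 → after 1×micro: 0; S1 reads c1=0 → after 2×micro: 0; S2 reads c0=1 → after 3×micro: 0 ⇒ (c0=0, c1=0, c2=0)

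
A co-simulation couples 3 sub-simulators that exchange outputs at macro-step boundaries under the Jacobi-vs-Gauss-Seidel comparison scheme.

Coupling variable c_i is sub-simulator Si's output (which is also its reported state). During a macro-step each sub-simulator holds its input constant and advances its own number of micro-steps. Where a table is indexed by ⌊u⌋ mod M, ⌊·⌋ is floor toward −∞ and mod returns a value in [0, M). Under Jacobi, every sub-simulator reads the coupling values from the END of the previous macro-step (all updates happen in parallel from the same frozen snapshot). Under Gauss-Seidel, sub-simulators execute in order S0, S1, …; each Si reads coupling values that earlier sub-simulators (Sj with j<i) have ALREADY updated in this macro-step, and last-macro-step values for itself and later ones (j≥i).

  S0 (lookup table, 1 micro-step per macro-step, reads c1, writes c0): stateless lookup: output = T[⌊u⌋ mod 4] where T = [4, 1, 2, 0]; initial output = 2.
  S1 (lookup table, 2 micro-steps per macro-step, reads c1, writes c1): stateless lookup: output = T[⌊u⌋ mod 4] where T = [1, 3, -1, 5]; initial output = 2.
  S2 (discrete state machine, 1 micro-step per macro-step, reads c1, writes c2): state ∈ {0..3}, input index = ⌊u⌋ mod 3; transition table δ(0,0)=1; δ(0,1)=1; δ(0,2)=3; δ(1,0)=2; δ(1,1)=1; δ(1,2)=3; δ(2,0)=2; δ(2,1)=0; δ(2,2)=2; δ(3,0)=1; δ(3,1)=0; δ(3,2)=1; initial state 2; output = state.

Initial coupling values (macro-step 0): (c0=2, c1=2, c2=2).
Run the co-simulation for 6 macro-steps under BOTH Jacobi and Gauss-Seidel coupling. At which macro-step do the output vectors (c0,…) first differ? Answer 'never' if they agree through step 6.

first divergence at macro-step: never

[Jacobi] macro 1: S0 reads c1=2 → after 1×micro: 2; S1 reads c1=2 → after 2×micro: -1; S2 reads c1=2 → after 1×micro: 2 ⇒ (c0=2, c1=-1, c2=2)
[Jacobi] macro 2: S0 reads c1=-1 → after 1×micro: 0; S1 reads c1=-1 → after 2×micro: 5; S2 reads c1=-1 → after 1×micro: 2 ⇒ (c0=0, c1=5, c2=2)
[Jacobi] macro 3: S0 reads c1=5 → after 1×micro: 1; S1 reads c1=5 → after 2×micro: 3; S2 reads c1=5 → after 1×micro: 2 ⇒ (c0=1, c1=3, c2=2)
[Jacobi] macro 4: S0 reads c1=3 → after 1×micro: 0; S1 reads c1=3 → after 2×micro: 5; S2 reads c1=3 → after 1×micro: 2 ⇒ (c0=0, c1=5, c2=2)
[Jacobi] macro 5: S0 reads c1=5 → after 1×micro: 1; S1 reads c1=5 → after 2×micro: 3; S2 reads c1=5 → after 1×micro: 2 ⇒ (c0=1, c1=3, c2=2)
[Jacobi] macro 6: S0 reads c1=3 → after 1×micro: 0; S1 reads c1=3 → after 2×micro: 5; S2 reads c1=3 → after 1×micro: 2 ⇒ (c0=0, c1=5, c2=2)
[Gauss-Seidel] macro 1: S0 reads c1=2 → after 1×micro: 2; S1 reads c1=2 → after 2×micro: -1; S2 reads c1=-1 → after 1×micro: 2 ⇒ (c0=2, c1=-1, c2=2)
[Gauss-Seidel] macro 2: S0 reads c1=-1 → after 1×micro: 0; S1 reads c1=-1 → after 2×micro: 5; S2 reads c1=5 → after 1×micro: 2 ⇒ (c0=0, c1=5, c2=2)
[Gauss-Seidel] macro 3: S0 reads c1=5 → after 1×micro: 1; S1 reads c1=5 → after 2×micro: 3; S2 reads c1=3 → after 1×micro: 2 ⇒ (c0=1, c1=3, c2=2)
[Gauss-Seidel] macro 4: S0 reads c1=3 → after 1×micro: 0; S1 reads c1=3 → after 2×micro: 5; S2 reads c1=5 → after 1×micro: 2 ⇒ (c0=0, c1=5, c2=2)
[Gauss-Seidel] macro 5: S0 reads c1=5 → after 1×micro: 1; S1 reads c1=5 → after 2×micro: 3; S2 reads c1=3 → after 1×micro: 2 ⇒ (c0=1, c1=3, c2=2)
[Gauss-Seidel] macro 6: S0 reads c1=3 → after 1×micro: 0; S1 reads c1=3 → after 2×micro: 5; S2 reads c1=5 → after 1×micro: 2 ⇒ (c0=0, c1=5, c2=2)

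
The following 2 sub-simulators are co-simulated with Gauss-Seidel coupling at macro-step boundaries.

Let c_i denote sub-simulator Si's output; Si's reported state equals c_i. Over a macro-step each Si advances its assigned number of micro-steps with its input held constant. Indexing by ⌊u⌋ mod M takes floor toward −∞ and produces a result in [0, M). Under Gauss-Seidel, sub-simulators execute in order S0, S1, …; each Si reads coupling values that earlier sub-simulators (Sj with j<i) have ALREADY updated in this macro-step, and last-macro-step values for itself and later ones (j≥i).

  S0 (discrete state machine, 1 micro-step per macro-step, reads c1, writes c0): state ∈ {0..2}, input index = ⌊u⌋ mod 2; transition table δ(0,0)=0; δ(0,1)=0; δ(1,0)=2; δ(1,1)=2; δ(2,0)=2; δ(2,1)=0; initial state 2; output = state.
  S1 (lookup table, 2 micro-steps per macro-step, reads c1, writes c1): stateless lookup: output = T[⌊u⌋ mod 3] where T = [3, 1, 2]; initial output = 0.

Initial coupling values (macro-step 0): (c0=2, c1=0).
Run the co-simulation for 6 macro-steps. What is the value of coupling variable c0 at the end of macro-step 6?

macro 1: S0 reads c1=0 → after 1×micro: 2; S1 reads c1=0 → after 2×micro: 3 ⇒ (c0=2, c1=3)
macro 2: S0 reads c1=3 → after 1×micro: 0; S1 reads c1=3 → after 2×micro: 3 ⇒ (c0=0, c1=3)
macro 3: S0 reads c1=3 → after 1×micro: 0; S1 reads c1=3 → after 2×micro: 3 ⇒ (c0=0, c1=3)
macro 4: S0 reads c1=3 → after 1×micro: 0; S1 reads c1=3 → after 2×micro: 3 ⇒ (c0=0, c1=3)
macro 5: S0 reads c1=3 → after 1×micro: 0; S1 reads c1=3 → after 2×micro: 3 ⇒ (c0=0, c1=3)
macro 6: S0 reads c1=3 → after 1×micro: 0; S1 reads c1=3 → after 2×micro: 3 ⇒ (c0=0, c1=3)

c0 at macro-step 6 = 0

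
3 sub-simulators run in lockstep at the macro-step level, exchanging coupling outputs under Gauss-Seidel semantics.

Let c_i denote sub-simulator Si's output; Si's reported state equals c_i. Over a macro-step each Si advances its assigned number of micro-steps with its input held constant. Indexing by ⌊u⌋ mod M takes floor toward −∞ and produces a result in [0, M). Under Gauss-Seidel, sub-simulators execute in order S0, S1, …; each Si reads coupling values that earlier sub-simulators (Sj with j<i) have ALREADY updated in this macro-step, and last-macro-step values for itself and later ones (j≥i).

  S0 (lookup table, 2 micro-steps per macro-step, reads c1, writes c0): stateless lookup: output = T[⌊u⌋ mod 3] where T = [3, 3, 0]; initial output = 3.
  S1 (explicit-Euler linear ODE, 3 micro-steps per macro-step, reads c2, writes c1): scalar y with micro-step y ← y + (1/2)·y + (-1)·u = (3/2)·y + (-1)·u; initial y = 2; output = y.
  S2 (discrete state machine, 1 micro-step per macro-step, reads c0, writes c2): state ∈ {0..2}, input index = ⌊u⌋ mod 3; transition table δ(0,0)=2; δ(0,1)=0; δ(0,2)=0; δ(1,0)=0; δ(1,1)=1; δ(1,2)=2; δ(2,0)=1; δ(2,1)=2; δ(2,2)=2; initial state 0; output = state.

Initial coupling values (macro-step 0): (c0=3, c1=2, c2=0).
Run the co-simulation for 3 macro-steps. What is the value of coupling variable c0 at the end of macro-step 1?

macro 1: S0 reads c1=2 → after 2×micro: 0; S1 reads c2=0 → after 3×micro: 27/4; S2 reads c0=0 → after 1×micro: 2 ⇒ (c0=0, c1=27/4, c2=2)
macro 2: S0 reads c1=27/4 → after 2×micro: 3; S1 reads c2=2 → after 3×micro: 425/32; S2 reads c0=3 → after 1×micro: 1 ⇒ (c0=3, c1=425/32, c2=1)
macro 3: S0 reads c1=425/32 → after 2×micro: 3; S1 reads c2=1 → after 3×micro: 10259/256; S2 reads c0=3 → after 1×micro: 0 ⇒ (c0=3, c1=10259/256, c2=0)

c0 at macro-step 1 = 0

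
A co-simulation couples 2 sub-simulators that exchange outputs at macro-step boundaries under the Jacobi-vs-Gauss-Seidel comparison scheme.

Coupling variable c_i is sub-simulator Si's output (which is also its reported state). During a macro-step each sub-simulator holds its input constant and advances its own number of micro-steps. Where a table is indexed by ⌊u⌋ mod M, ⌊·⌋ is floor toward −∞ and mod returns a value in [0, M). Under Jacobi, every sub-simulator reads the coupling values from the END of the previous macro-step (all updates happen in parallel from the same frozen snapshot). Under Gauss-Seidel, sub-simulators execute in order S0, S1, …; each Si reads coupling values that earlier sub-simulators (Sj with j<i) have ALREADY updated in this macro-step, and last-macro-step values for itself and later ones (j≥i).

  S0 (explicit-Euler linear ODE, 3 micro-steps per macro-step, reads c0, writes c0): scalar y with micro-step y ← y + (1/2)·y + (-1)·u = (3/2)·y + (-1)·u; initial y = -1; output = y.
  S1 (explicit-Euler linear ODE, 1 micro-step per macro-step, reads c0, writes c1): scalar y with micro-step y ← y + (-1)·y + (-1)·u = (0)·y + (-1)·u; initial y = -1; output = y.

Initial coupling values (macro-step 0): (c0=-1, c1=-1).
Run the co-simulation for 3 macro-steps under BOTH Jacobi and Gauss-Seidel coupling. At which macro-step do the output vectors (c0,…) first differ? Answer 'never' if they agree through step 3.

first divergence at macro-step: 1

[Jacobi] macro 1: S0 reads c0=-1 → after 3×micro: 11/8; S1 reads c0=-1 → after 1×micro: 1 ⇒ (c0=11/8, c1=1)
[Jacobi] macro 2: S0 reads c0=11/8 → after 3×micro: -121/64; S1 reads c0=11/8 → after 1×micro: -11/8 ⇒ (c0=-121/64, c1=-11/8)
[Jacobi] macro 3: S0 reads c0=-121/64 → after 3×micro: 1331/512; S1 reads c0=-121/64 → after 1×micro: 121/64 ⇒ (c0=1331/512, c1=121/64)
[Gauss-Seidel] macro 1: S0 reads c0=-1 → after 3×micro: 11/8; S1 reads c0=11/8 → after 1×micro: -11/8 ⇒ (c0=11/8, c1=-11/8)
[Gauss-Seidel] macro 2: S0 reads c0=11/8 → after 3×micro: -121/64; S1 reads c0=-121/64 → after 1×micro: 121/64 ⇒ (c0=-121/64, c1=121/64)
[Gauss-Seidel] macro 3: S0 reads c0=-121/64 → after 3×micro: 1331/512; S1 reads c0=1331/512 → after 1×micro: -1331/512 ⇒ (c0=1331/512, c1=-1331/512)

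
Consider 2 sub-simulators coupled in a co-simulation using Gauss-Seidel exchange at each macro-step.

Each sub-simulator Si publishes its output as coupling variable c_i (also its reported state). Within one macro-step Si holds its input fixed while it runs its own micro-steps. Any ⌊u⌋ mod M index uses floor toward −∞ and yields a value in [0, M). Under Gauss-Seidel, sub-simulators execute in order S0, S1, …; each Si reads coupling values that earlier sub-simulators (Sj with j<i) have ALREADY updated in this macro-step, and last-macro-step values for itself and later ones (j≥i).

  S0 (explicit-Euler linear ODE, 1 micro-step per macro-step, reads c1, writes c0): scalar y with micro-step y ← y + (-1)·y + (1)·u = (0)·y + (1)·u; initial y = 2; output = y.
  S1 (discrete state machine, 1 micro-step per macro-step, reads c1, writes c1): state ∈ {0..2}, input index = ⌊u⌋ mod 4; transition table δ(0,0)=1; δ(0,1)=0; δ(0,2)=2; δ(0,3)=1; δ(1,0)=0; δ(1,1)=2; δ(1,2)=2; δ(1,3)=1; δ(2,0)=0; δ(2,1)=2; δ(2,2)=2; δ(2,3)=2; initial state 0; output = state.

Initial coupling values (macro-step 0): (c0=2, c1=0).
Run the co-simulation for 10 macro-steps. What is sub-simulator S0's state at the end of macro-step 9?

macro 1: S0 reads c1=0 → after 1×micro: 0; S1 reads c1=0 → after 1×micro: 1 ⇒ (c0=0, c1=1)
macro 2: S0 reads c1=1 → after 1×micro: 1; S1 reads c1=1 → after 1×micro: 2 ⇒ (c0=1, c1=2)
macro 3: S0 reads c1=2 → after 1×micro: 2; S1 reads c1=2 → after 1×micro: 2 ⇒ (c0=2, c1=2)
macro 4: S0 reads c1=2 → after 1×micro: 2; S1 reads c1=2 → after 1×micro: 2 ⇒ (c0=2, c1=2)
macro 5: S0 reads c1=2 → after 1×micro: 2; S1 reads c1=2 → after 1×micro: 2 ⇒ (c0=2, c1=2)
macro 6: S0 reads c1=2 → after 1×micro: 2; S1 reads c1=2 → after 1×micro: 2 ⇒ (c0=2, c1=2)
macro 7: S0 reads c1=2 → after 1×micro: 2; S1 reads c1=2 → after 1×micro: 2 ⇒ (c0=2, c1=2)
macro 8: S0 reads c1=2 → after 1×micro: 2; S1 reads c1=2 → after 1×micro: 2 ⇒ (c0=2, c1=2)
macro 9: S0 reads c1=2 → after 1×micro: 2; S1 reads c1=2 → after 1×micro: 2 ⇒ (c0=2, c1=2)
macro 10: S0 reads c1=2 → after 1×micro: 2; S1 reads c1=2 → after 1×micro: 2 ⇒ (c0=2, c1=2)

S0 state at macro-step 9 = 2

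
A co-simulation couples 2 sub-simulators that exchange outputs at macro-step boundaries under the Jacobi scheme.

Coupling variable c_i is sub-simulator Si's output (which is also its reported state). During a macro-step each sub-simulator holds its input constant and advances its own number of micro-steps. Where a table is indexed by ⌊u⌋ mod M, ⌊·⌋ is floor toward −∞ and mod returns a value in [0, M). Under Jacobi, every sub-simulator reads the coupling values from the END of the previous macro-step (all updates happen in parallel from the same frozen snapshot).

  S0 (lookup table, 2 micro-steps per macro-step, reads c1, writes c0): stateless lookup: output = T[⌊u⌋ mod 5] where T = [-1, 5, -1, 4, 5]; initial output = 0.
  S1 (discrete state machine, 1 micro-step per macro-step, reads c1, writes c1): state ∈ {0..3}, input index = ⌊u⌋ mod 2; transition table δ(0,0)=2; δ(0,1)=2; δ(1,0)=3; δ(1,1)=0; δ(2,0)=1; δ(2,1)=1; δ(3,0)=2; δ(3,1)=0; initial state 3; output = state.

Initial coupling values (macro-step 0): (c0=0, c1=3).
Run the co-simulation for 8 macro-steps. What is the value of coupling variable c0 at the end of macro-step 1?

macro 1: S0 reads c1=3 → after 2×micro: 4; S1 reads c1=3 → after 1×micro: 0 ⇒ (c0=4, c1=0)
macro 2: S0 reads c1=0 → after 2×micro: -1; S1 reads c1=0 → after 1×micro: 2 ⇒ (c0=-1, c1=2)
macro 3: S0 reads c1=2 → after 2×micro: -1; S1 reads c1=2 → after 1×micro: 1 ⇒ (c0=-1, c1=1)
macro 4: S0 reads c1=1 → after 2×micro: 5; S1 reads c1=1 → after 1×micro: 0 ⇒ (c0=5, c1=0)
macro 5: S0 reads c1=0 → after 2×micro: -1; S1 reads c1=0 → after 1×micro: 2 ⇒ (c0=-1, c1=2)
macro 6: S0 reads c1=2 → after 2×micro: -1; S1 reads c1=2 → after 1×micro: 1 ⇒ (c0=-1, c1=1)
macro 7: S0 reads c1=1 → after 2×micro: 5; S1 reads c1=1 → after 1×micro: 0 ⇒ (c0=5, c1=0)
macro 8: S0 reads c1=0 → after 2×micro: -1; S1 reads c1=0 → after 1×micro: 2 ⇒ (c0=-1, c1=2)

c0 at macro-step 1 = 4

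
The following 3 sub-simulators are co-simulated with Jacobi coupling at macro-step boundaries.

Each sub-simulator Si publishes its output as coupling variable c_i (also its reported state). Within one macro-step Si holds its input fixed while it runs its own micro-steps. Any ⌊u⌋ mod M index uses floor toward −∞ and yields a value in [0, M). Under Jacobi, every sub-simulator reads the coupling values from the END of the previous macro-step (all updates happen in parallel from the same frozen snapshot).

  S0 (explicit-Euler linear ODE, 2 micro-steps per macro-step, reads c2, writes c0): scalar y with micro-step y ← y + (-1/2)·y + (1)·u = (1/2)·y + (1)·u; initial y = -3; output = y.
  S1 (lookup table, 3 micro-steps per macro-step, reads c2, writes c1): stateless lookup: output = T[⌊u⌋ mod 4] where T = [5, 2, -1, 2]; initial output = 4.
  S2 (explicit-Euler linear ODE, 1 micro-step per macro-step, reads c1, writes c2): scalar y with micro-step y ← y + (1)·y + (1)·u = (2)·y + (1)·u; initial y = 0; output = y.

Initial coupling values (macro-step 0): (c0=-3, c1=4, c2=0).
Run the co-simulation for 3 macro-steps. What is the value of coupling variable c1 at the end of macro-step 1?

c1 at macro-step 1 = 5

macro 1: S0 reads c2=0 → after 2×micro: -3/4; S1 reads c2=0 → after 3×micro: 5; S2 reads c1=4 → after 1×micro: 4 ⇒ (c0=-3/4, c1=5, c2=4)
macro 2: S0 reads c2=4 → after 2×micro: 93/16; S1 reads c2=4 → after 3×micro: 5; S2 reads c1=5 → after 1×micro: 13 ⇒ (c0=93/16, c1=5, c2=13)
macro 3: S0 reads c2=13 → after 2×micro: 1341/64; S1 reads c2=13 → after 3×micro: 2; S2 reads c1=5 → after 1×micro: 31 ⇒ (c0=1341/64, c1=2, c2=31)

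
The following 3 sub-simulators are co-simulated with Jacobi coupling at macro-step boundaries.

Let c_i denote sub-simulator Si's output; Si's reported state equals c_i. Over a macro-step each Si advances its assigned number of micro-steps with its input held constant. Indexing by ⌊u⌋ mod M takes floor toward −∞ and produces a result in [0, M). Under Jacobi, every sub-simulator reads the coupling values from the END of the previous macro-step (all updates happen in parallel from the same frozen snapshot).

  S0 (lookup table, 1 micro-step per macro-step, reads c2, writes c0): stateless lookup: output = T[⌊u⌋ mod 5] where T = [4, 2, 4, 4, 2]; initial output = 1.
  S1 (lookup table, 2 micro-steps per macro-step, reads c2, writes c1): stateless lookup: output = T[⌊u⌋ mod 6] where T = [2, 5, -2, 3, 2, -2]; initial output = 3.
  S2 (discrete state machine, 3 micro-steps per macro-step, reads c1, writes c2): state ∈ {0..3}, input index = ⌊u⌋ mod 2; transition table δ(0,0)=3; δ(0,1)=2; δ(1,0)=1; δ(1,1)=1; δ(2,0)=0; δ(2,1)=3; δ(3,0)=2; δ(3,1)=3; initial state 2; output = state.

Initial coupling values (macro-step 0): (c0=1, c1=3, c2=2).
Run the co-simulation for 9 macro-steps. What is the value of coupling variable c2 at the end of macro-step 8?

macro 1: S0 reads c2=2 → after 1×micro: 4; S1 reads c2=2 → after 2×micro: -2; S2 reads c1=3 → after 3×micro: 3 ⇒ (c0=4, c1=-2, c2=3)
macro 2: S0 reads c2=3 → after 1×micro: 4; S1 reads c2=3 → after 2×micro: 3; S2 reads c1=-2 → after 3×micro: 3 ⇒ (c0=4, c1=3, c2=3)
macro 3: S0 reads c2=3 → after 1×micro: 4; S1 reads c2=3 → after 2×micro: 3; S2 reads c1=3 → after 3×micro: 3 ⇒ (c0=4, c1=3, c2=3)
macro 4: S0 reads c2=3 → after 1×micro: 4; S1 reads c2=3 → after 2×micro: 3; S2 reads c1=3 → after 3×micro: 3 ⇒ (c0=4, c1=3, c2=3)
macro 5: S0 reads c2=3 → after 1×micro: 4; S1 reads c2=3 → after 2×micro: 3; S2 reads c1=3 → after 3×micro: 3 ⇒ (c0=4, c1=3, c2=3)
macro 6: S0 reads c2=3 → after 1×micro: 4; S1 reads c2=3 → after 2×micro: 3; S2 reads c1=3 → after 3×micro: 3 ⇒ (c0=4, c1=3, c2=3)
macro 7: S0 reads c2=3 → after 1×micro: 4; S1 reads c2=3 → after 2×micro: 3; S2 reads c1=3 → after 3×micro: 3 ⇒ (c0=4, c1=3, c2=3)
macro 8: S0 reads c2=3 → after 1×micro: 4; S1 reads c2=3 → after 2×micro: 3; S2 reads c1=3 → after 3×micro: 3 ⇒ (c0=4, c1=3, c2=3)
macro 9: S0 reads c2=3 → after 1×micro: 4; S1 reads c2=3 → after 2×micro: 3; S2 reads c1=3 → after 3×micro: 3 ⇒ (c0=4, c1=3, c2=3)

c2 at macro-step 8 = 3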